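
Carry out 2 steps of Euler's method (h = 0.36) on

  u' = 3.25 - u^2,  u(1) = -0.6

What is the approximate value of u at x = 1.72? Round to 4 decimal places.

Euler: u_{n+1} = u_n + h·f(x_n, u_n).
x=1.000000, u=-0.600000: f=2.890000 → u ← -0.600000 + 0.36·2.890000 = 0.440400
x=1.360000, u=0.440400: f=3.056048 → u ← 0.440400 + 0.36·3.056048 = 1.540577
u(1.72) ≈ 1.5406

1.5406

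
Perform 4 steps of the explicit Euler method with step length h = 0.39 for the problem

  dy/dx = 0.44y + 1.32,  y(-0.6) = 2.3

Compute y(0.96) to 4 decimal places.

6.9860

Euler: y_{n+1} = y_n + h·f(x_n, y_n).
x=-0.600000, y=2.300000: f=2.332000 → y ← 2.300000 + 0.39·2.332000 = 3.209480
x=-0.210000, y=3.209480: f=2.732171 → y ← 3.209480 + 0.39·2.732171 = 4.275027
x=0.180000, y=4.275027: f=3.201012 → y ← 4.275027 + 0.39·3.201012 = 5.523421
x=0.570000, y=5.523421: f=3.750305 → y ← 5.523421 + 0.39·3.750305 = 6.986040
y(0.96) ≈ 6.9860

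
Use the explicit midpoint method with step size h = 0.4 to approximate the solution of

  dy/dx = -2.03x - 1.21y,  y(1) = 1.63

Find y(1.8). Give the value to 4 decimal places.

-0.8632

Midpoint: k1 = f(x_n, y_n); k2 = f(x_n + h/2, y_n + (h/2)·k1); y_{n+1} = y_n + h·k2.
x=1.000000, y=1.630000:
  k1 = f(1.000000, 1.630000) = -4.002300
  k2 = f(1.200000, 0.829540) = -3.439743
  y ← 1.630000 + 0.4·(-3.439743) = 0.254103
x=1.400000, y=0.254103:
  k1 = f(1.400000, 0.254103) = -3.149464
  k2 = f(1.600000, -0.375790) = -2.793294
  y ← 0.254103 + 0.4·(-2.793294) = -0.863215
y(1.8) ≈ -0.8632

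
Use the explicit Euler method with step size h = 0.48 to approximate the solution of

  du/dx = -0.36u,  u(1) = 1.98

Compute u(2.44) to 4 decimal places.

1.1207

Euler: u_{n+1} = u_n + h·f(x_n, u_n).
x=1.000000, u=1.980000: f=-0.712800 → u ← 1.980000 + 0.48·(-0.712800) = 1.637856
x=1.480000, u=1.637856: f=-0.589628 → u ← 1.637856 + 0.48·(-0.589628) = 1.354834
x=1.960000, u=1.354834: f=-0.487740 → u ← 1.354834 + 0.48·(-0.487740) = 1.120719
u(2.44) ≈ 1.1207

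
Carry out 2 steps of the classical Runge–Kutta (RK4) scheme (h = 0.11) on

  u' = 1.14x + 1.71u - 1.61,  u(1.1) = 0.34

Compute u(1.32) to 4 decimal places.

RK4: k1 = f(x_n, u_n); k2 = f(x_n + h/2, u_n + (h/2)·k1); k3 = f(x_n + h/2, u_n + (h/2)·k2); k4 = f(x_n + h, u_n + h·k3); u_{n+1} = u_n + (h/6)·(k1 + 2k2 + 2k3 + k4).
x=1.100000, u=0.340000:
  k1 = f(1.100000, 0.340000) = 0.225400
  k2 = f(1.155000, 0.352397) = 0.309299
  k3 = f(1.155000, 0.357011) = 0.317190
  k4 = f(1.210000, 0.374891) = 0.410463
  u ← 0.340000 + (0.11/6)·(k1 + 2k2 + 2k3 + k4) = 0.374629
x=1.210000, u=0.374629:
  k1 = f(1.210000, 0.374629) = 0.410015
  k2 = f(1.265000, 0.397180) = 0.511277
  k3 = f(1.265000, 0.402749) = 0.520801
  k4 = f(1.320000, 0.431917) = 0.633378
  u ← 0.374629 + (0.11/6)·(k1 + 2k2 + 2k3 + k4) = 0.431600
u(1.32) ≈ 0.4316

0.4316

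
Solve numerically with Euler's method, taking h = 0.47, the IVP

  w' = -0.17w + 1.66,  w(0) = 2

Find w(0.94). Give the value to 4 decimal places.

3.1912

Euler: w_{n+1} = w_n + h·f(s_n, w_n).
s=0.000000, w=2.000000: f=1.320000 → w ← 2.000000 + 0.47·1.320000 = 2.620400
s=0.470000, w=2.620400: f=1.214532 → w ← 2.620400 + 0.47·1.214532 = 3.191230
w(0.94) ≈ 3.1912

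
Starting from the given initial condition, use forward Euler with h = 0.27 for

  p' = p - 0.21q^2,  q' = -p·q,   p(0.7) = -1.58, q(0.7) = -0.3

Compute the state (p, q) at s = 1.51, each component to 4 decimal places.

Euler on (p,q): p_{n+1} = p_n + h·p', q_{n+1} = q_n + h·q'.
0.700000: (-1.580000, -0.300000); f=(-1.598900, -0.474000) → (-2.011703, -0.427980)
0.970000: (-2.011703, -0.427980); f=(-2.050168, -0.860969) → (-2.565248, -0.660442)
1.240000: (-2.565248, -0.660442); f=(-2.656847, -1.694197) → (-3.282597, -1.117875)
(p(1.51), q(1.51)) ≈ (-3.2826, -1.1179)

-3.2826, -1.1179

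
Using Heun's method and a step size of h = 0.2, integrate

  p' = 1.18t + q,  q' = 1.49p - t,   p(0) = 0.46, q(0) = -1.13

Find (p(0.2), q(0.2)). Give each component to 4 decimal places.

Heun on (p,q): k1 = f(t_n, state_n); k2 = f(t_n + h, state_n + h·k1); state_{n+1} = state_n + (h/2)·(k1 + k2).
0.000000: (0.460000, -1.130000)
  k1 = (-1.130000, 0.685400)
  predictor → (0.234000, -0.992920)
  k2 = (-0.756920, 0.148660)
  → (0.271308, -1.046594)
(p(0.2), q(0.2)) ≈ (0.2713, -1.0466)

0.2713, -1.0466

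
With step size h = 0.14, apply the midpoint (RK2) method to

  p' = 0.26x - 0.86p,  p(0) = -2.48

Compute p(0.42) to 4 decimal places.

Midpoint: k1 = f(x_n, p_n); k2 = f(x_n + h/2, p_n + (h/2)·k1); p_{n+1} = p_n + h·k2.
x=0.000000, p=-2.480000:
  k1 = f(0.000000, -2.480000) = 2.132800
  k2 = f(0.070000, -2.330704) = 2.022605
  p ← -2.480000 + 0.14·2.022605 = -2.196835
x=0.140000, p=-2.196835:
  k1 = f(0.140000, -2.196835) = 1.925678
  k2 = f(0.210000, -2.062038) = 1.827952
  p ← -2.196835 + 0.14·1.827952 = -1.940922
x=0.280000, p=-1.940922:
  k1 = f(0.280000, -1.940922) = 1.741993
  k2 = f(0.350000, -1.818982) = 1.655325
  p ← -1.940922 + 0.14·1.655325 = -1.709176
p(0.42) ≈ -1.7092

-1.7092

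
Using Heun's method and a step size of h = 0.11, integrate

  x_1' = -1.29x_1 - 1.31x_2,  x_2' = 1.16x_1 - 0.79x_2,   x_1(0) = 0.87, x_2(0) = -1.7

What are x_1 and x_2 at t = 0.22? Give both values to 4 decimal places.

1.0126, -1.2024

Heun on (x_1,x_2): k1 = f(t_n, state_n); k2 = f(t_n + h, state_n + h·k1); state_{n+1} = state_n + (h/2)·(k1 + k2).
0.000000: (0.870000, -1.700000)
  k1 = (1.104700, 2.352200)
  predictor → (0.991517, -1.441258)
  k2 = (0.608991, 2.288754)
  → (0.964253, -1.444748)
0.110000: (0.964253, -1.444748)
  k1 = (0.648733, 2.259884)
  predictor → (1.035614, -1.196160)
  k2 = (0.231028, 2.146278)
  → (1.012640, -1.202409)
(x_1(0.22), x_2(0.22)) ≈ (1.0126, -1.2024)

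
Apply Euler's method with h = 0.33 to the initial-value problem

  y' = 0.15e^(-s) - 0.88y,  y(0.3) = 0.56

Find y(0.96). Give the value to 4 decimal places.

Euler: y_{n+1} = y_n + h·f(s_n, y_n).
s=0.300000, y=0.560000: f=-0.381677 → y ← 0.560000 + 0.33·(-0.381677) = 0.434047
s=0.630000, y=0.434047: f=-0.302072 → y ← 0.434047 + 0.33·(-0.302072) = 0.334363
y(0.96) ≈ 0.3344

0.3344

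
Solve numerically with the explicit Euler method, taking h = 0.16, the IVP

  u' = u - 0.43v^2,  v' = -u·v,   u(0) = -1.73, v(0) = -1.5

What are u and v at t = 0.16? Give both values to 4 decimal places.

-2.1616, -1.9152

Euler on (u,v): u_{n+1} = u_n + h·u', v_{n+1} = v_n + h·v'.
0.000000: (-1.730000, -1.500000); f=(-2.697500, -2.595000) → (-2.161600, -1.915200)
(u(0.16), v(0.16)) ≈ (-2.1616, -1.9152)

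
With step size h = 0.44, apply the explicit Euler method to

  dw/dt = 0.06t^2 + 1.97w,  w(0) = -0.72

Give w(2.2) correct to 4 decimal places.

-16.0517

Euler: w_{n+1} = w_n + h·f(t_n, w_n).
t=0.000000, w=-0.720000: f=-1.418400 → w ← -0.720000 + 0.44·(-1.418400) = -1.344096
t=0.440000, w=-1.344096: f=-2.636253 → w ← -1.344096 + 0.44·(-2.636253) = -2.504047
t=0.880000, w=-2.504047: f=-4.886509 → w ← -2.504047 + 0.44·(-4.886509) = -4.654111
t=1.320000, w=-4.654111: f=-9.064056 → w ← -4.654111 + 0.44·(-9.064056) = -8.642296
t=1.760000, w=-8.642296: f=-16.839467 → w ← -8.642296 + 0.44·(-16.839467) = -16.051661
w(2.2) ≈ -16.0517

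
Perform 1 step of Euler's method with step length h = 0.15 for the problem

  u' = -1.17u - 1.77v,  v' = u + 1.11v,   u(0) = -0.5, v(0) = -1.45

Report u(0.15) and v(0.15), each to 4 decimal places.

-0.0273, -1.7664

Euler on (u,v): u_{n+1} = u_n + h·u', v_{n+1} = v_n + h·v'.
0.000000: (-0.500000, -1.450000); f=(3.151500, -2.109500) → (-0.027275, -1.766425)
(u(0.15), v(0.15)) ≈ (-0.0273, -1.7664)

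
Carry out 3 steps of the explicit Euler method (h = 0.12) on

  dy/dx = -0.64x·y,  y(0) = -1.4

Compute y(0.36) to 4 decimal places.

Euler: y_{n+1} = y_n + h·f(x_n, y_n).
x=0.000000, y=-1.400000: f=0.000000 → y ← -1.400000 + 0.12·0.000000 = -1.400000
x=0.120000, y=-1.400000: f=0.107520 → y ← -1.400000 + 0.12·0.107520 = -1.387098
x=0.240000, y=-1.387098: f=0.213058 → y ← -1.387098 + 0.12·0.213058 = -1.361531
y(0.36) ≈ -1.3615

-1.3615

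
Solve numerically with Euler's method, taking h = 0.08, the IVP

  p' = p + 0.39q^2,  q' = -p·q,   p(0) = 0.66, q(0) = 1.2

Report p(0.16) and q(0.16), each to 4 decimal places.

Euler on (p,q): p_{n+1} = p_n + h·p', q_{n+1} = q_n + h·q'.
0.000000: (0.660000, 1.200000); f=(1.221600, -0.792000) → (0.757728, 1.136640)
0.080000: (0.757728, 1.136640); f=(1.261589, -0.861264) → (0.858655, 1.067739)
(p(0.16), q(0.16)) ≈ (0.8587, 1.0677)

0.8587, 1.0677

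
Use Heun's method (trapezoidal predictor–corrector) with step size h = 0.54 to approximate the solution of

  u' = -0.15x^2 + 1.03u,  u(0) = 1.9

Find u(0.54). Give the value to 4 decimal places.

Heun: k1 = f(x_n, u_n); k2 = f(x_n + h, u_n + h·k1); u_{n+1} = u_n + (h/2)·(k1 + k2).
x=0.000000, u=1.900000:
  k1 = f(0.000000, 1.900000) = 1.957000
  k2 = f(0.540000, 2.956780) = 3.001743
  u ← 1.900000 + (0.54/2)·(1.957000 + 3.001743) = 3.238861
u(0.54) ≈ 3.2389

3.2389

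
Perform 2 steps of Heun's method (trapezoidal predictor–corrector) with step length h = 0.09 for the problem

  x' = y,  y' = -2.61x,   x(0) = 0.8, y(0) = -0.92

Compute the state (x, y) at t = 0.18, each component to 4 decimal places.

Heun on (x,y): k1 = f(t_n, state_n); k2 = f(t_n + h, state_n + h·k1); state_{n+1} = state_n + (h/2)·(k1 + k2).
0.000000: (0.800000, -0.920000)
  k1 = (-0.920000, -2.088000)
  predictor → (0.717200, -1.107920)
  k2 = (-1.107920, -1.871892)
  → (0.708744, -1.098195)
0.090000: (0.708744, -1.098195)
  k1 = (-1.098195, -1.849821)
  predictor → (0.609906, -1.264679)
  k2 = (-1.264679, -1.591855)
  → (0.602414, -1.253071)
(x(0.18), y(0.18)) ≈ (0.6024, -1.2531)

0.6024, -1.2531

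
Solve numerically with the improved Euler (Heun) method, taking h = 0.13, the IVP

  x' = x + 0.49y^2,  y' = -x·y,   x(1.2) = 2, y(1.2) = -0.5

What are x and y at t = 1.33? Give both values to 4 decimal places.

Heun on (x,y): k1 = f(t_n, state_n); k2 = f(t_n + h, state_n + h·k1); state_{n+1} = state_n + (h/2)·(k1 + k2).
1.200000: (2.000000, -0.500000)
  k1 = (2.122500, 1.000000)
  predictor → (2.275925, -0.370000)
  k2 = (2.343006, 0.842092)
  → (2.290258, -0.380264)
(x(1.33), y(1.33)) ≈ (2.2903, -0.3803)

2.2903, -0.3803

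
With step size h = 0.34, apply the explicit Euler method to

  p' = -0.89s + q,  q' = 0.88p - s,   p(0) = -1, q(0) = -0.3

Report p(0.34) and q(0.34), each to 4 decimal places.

Euler on (p,q): p_{n+1} = p_n + h·p', q_{n+1} = q_n + h·q'.
0.000000: (-1.000000, -0.300000); f=(-0.300000, -0.880000) → (-1.102000, -0.599200)
(p(0.34), q(0.34)) ≈ (-1.1020, -0.5992)

-1.1020, -0.5992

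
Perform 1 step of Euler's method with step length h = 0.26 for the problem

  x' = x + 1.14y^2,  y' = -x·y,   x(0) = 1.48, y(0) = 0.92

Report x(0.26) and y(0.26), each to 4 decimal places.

2.1157, 0.5660

Euler on (x,y): x_{n+1} = x_n + h·x', y_{n+1} = y_n + h·y'.
0.000000: (1.480000, 0.920000); f=(2.444896, -1.361600) → (2.115673, 0.565984)
(x(0.26), y(0.26)) ≈ (2.1157, 0.5660)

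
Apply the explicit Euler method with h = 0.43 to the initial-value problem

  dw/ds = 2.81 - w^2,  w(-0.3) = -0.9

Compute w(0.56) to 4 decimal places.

1.1676

Euler: w_{n+1} = w_n + h·f(s_n, w_n).
s=-0.300000, w=-0.900000: f=2.000000 → w ← -0.900000 + 0.43·2.000000 = -0.040000
s=0.130000, w=-0.040000: f=2.808400 → w ← -0.040000 + 0.43·2.808400 = 1.167612
w(0.56) ≈ 1.1676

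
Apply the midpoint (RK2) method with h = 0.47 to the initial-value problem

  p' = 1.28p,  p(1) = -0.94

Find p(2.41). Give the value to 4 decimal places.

-5.3243

Midpoint: k1 = f(x_n, p_n); k2 = f(x_n + h/2, p_n + (h/2)·k1); p_{n+1} = p_n + h·k2.
x=1.000000, p=-0.940000:
  k1 = f(1.000000, -0.940000) = -1.203200
  k2 = f(1.235000, -1.222752) = -1.565123
  p ← -0.940000 + 0.47·(-1.565123) = -1.675608
x=1.470000, p=-1.675608:
  k1 = f(1.470000, -1.675608) = -2.144778
  k2 = f(1.705000, -2.179630) = -2.789927
  p ← -1.675608 + 0.47·(-2.789927) = -2.986873
x=1.940000, p=-2.986873:
  k1 = f(1.940000, -2.986873) = -3.823198
  k2 = f(2.175000, -3.885325) = -4.973216
  p ← -2.986873 + 0.47·(-4.973216) = -5.324285
p(2.41) ≈ -5.3243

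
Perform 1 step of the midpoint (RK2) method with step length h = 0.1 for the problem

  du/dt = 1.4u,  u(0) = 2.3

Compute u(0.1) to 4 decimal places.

Midpoint: k1 = f(t_n, u_n); k2 = f(t_n + h/2, u_n + (h/2)·k1); u_{n+1} = u_n + h·k2.
t=0.000000, u=2.300000:
  k1 = f(0.000000, 2.300000) = 3.220000
  k2 = f(0.050000, 2.461000) = 3.445400
  u ← 2.300000 + 0.1·3.445400 = 2.644540
u(0.1) ≈ 2.6445

2.6445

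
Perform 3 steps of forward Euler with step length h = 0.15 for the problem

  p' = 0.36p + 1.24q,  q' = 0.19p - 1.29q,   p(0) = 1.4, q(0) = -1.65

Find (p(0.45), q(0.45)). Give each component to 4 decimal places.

0.8578, -0.7845

Euler on (p,q): p_{n+1} = p_n + h·p', q_{n+1} = q_n + h·q'.
0.000000: (1.400000, -1.650000); f=(-1.542000, 2.394500) → (1.168700, -1.290825)
0.150000: (1.168700, -1.290825); f=(-1.179891, 1.887217) → (0.991716, -1.007742)
0.300000: (0.991716, -1.007742); f=(-0.892583, 1.488414) → (0.857829, -0.784480)
(p(0.45), q(0.45)) ≈ (0.8578, -0.7845)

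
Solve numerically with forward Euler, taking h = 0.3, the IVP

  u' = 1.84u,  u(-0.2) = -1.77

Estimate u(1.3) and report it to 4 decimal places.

Euler: u_{n+1} = u_n + h·f(s_n, u_n).
s=-0.200000, u=-1.770000: f=-3.256800 → u ← -1.770000 + 0.3·(-3.256800) = -2.747040
s=0.100000, u=-2.747040: f=-5.054554 → u ← -2.747040 + 0.3·(-5.054554) = -4.263406
s=0.400000, u=-4.263406: f=-7.844667 → u ← -4.263406 + 0.3·(-7.844667) = -6.616806
s=0.700000, u=-6.616806: f=-12.174923 → u ← -6.616806 + 0.3·(-12.174923) = -10.269283
s=1.000000, u=-10.269283: f=-18.895481 → u ← -10.269283 + 0.3·(-18.895481) = -15.937928
u(1.3) ≈ -15.9379

-15.9379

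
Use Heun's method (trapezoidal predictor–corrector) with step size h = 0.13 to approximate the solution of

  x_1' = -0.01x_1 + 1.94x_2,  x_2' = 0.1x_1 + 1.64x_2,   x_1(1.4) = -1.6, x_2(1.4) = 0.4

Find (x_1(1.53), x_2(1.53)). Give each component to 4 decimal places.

Heun on (x_1,x_2): k1 = f(s_n, state_n); k2 = f(s_n + h, state_n + h·k1); state_{n+1} = state_n + (h/2)·(k1 + k2).
1.400000: (-1.600000, 0.400000)
  k1 = (0.792000, 0.496000)
  predictor → (-1.497040, 0.464480)
  k2 = (0.916062, 0.612043)
  → (-1.488976, 0.472023)
(x_1(1.53), x_2(1.53)) ≈ (-1.4890, 0.4720)

-1.4890, 0.4720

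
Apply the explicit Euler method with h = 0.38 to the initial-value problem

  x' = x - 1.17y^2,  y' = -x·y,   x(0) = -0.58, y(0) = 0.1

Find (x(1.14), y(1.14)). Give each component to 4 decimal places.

-1.5532, 0.2270

Euler on (x,y): x_{n+1} = x_n + h·x', y_{n+1} = y_n + h·y'.
0.000000: (-0.580000, 0.100000); f=(-0.591700, 0.058000) → (-0.804846, 0.122040)
0.380000: (-0.804846, 0.122040); f=(-0.822272, 0.098223) → (-1.117309, 0.159365)
0.760000: (-1.117309, 0.159365); f=(-1.147024, 0.178060) → (-1.553178, 0.227028)
(x(1.14), y(1.14)) ≈ (-1.5532, 0.2270)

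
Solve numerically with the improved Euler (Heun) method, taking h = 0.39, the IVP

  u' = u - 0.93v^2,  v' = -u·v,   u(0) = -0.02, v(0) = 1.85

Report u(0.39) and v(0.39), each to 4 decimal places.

-1.5224, 2.3186

Heun on (u,v): k1 = f(s_n, state_n); k2 = f(s_n + h, state_n + h·k1); state_{n+1} = state_n + (h/2)·(k1 + k2).
0.000000: (-0.020000, 1.850000)
  k1 = (-3.202925, 0.037000)
  predictor → (-1.269141, 1.864430)
  k2 = (-4.501913, 2.366224)
  → (-1.522443, 2.318629)
(u(0.39), v(0.39)) ≈ (-1.5224, 2.3186)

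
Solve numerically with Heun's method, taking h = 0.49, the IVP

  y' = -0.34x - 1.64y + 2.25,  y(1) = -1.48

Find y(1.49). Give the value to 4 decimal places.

-0.2495

Heun: k1 = f(x_n, y_n); k2 = f(x_n + h, y_n + h·k1); y_{n+1} = y_n + (h/2)·(k1 + k2).
x=1.000000, y=-1.480000:
  k1 = f(1.000000, -1.480000) = 4.337200
  k2 = f(1.490000, 0.645228) = 0.685226
  y ← -1.480000 + (0.49/2)·(4.337200 + 0.685226) = -0.249506
y(1.49) ≈ -0.2495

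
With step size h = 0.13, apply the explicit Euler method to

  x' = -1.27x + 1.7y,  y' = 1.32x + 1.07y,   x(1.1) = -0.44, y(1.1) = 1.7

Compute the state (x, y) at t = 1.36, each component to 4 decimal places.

0.4182, 2.1213

Euler on (x,y): x_{n+1} = x_n + h·x', y_{n+1} = y_n + h·y'.
1.100000: (-0.440000, 1.700000); f=(3.448800, 1.238200) → (0.008344, 1.860966)
1.230000: (0.008344, 1.860966); f=(3.153045, 2.002248) → (0.418240, 2.121258)
(x(1.36), y(1.36)) ≈ (0.4182, 2.1213)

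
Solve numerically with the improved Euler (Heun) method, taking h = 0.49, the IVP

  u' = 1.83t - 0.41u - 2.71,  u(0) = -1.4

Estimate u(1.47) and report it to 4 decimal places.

Heun: k1 = f(t_n, u_n); k2 = f(t_n + h, u_n + h·k1); u_{n+1} = u_n + (h/2)·(k1 + k2).
t=0.000000, u=-1.400000:
  k1 = f(0.000000, -1.400000) = -2.136000
  k2 = f(0.490000, -2.446640) = -0.810178
  u ← -1.400000 + (0.49/2)·(-2.136000 + (-0.810178)) = -2.121814
t=0.490000, u=-2.121814:
  k1 = f(0.490000, -2.121814) = -0.943356
  k2 = f(0.980000, -2.584058) = 0.142864
  u ← -2.121814 + (0.49/2)·(-0.943356 + 0.142864) = -2.317934
t=0.980000, u=-2.317934:
  k1 = f(0.980000, -2.317934) = 0.033753
  k2 = f(1.470000, -2.301395) = 0.923672
  u ← -2.317934 + (0.49/2)·(0.033753 + 0.923672) = -2.083365
u(1.47) ≈ -2.0834

-2.0834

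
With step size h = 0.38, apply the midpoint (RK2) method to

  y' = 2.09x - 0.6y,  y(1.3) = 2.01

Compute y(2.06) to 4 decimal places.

3.4634

Midpoint: k1 = f(x_n, y_n); k2 = f(x_n + h/2, y_n + (h/2)·k1); y_{n+1} = y_n + h·k2.
x=1.300000, y=2.010000:
  k1 = f(1.300000, 2.010000) = 1.511000
  k2 = f(1.490000, 2.297090) = 1.735846
  y ← 2.010000 + 0.38·1.735846 = 2.669621
x=1.680000, y=2.669621:
  k1 = f(1.680000, 2.669621) = 1.909427
  k2 = f(1.870000, 3.032413) = 2.088852
  y ← 2.669621 + 0.38·2.088852 = 3.463385
y(2.06) ≈ 3.4634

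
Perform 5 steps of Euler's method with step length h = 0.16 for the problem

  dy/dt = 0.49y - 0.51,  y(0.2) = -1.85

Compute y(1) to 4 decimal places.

Euler: y_{n+1} = y_n + h·f(t_n, y_n).
t=0.200000, y=-1.850000: f=-1.416500 → y ← -1.850000 + 0.16·(-1.416500) = -2.076640
t=0.360000, y=-2.076640: f=-1.527554 → y ← -2.076640 + 0.16·(-1.527554) = -2.321049
t=0.520000, y=-2.321049: f=-1.647314 → y ← -2.321049 + 0.16·(-1.647314) = -2.584619
t=0.680000, y=-2.584619: f=-1.776463 → y ← -2.584619 + 0.16·(-1.776463) = -2.868853
t=0.840000, y=-2.868853: f=-1.915738 → y ← -2.868853 + 0.16·(-1.915738) = -3.175371
y(1) ≈ -3.1754

-3.1754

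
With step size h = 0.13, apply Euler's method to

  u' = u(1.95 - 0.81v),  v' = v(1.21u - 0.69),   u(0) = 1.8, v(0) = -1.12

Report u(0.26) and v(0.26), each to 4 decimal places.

Euler on (u,v): u_{n+1} = u_n + h·u', v_{n+1} = v_n + h·v'.
0.000000: (1.800000, -1.120000); f=(5.142960, -1.666560) → (2.468585, -1.336653)
0.130000: (2.468585, -1.336653); f=(7.486449, -3.070275) → (3.441823, -1.735789)
(u(0.26), v(0.26)) ≈ (3.4418, -1.7358)

3.4418, -1.7358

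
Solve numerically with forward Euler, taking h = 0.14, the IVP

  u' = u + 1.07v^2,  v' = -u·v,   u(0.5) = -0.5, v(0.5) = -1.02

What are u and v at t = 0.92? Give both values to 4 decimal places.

-0.1351, -1.2022

Euler on (u,v): u_{n+1} = u_n + h·u', v_{n+1} = v_n + h·v'.
0.500000: (-0.500000, -1.020000); f=(0.613228, -0.510000) → (-0.414148, -1.091400)
0.640000: (-0.414148, -1.091400); f=(0.860387, -0.452001) → (-0.293694, -1.154680)
0.780000: (-0.293694, -1.154680); f=(1.132922, -0.339123) → (-0.135085, -1.202157)
(u(0.92), v(0.92)) ≈ (-0.1351, -1.2022)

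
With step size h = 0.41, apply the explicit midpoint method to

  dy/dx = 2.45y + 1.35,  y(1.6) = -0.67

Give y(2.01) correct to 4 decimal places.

-0.8495

Midpoint: k1 = f(x_n, y_n); k2 = f(x_n + h/2, y_n + (h/2)·k1); y_{n+1} = y_n + h·k2.
x=1.600000, y=-0.670000:
  k1 = f(1.600000, -0.670000) = -0.291500
  k2 = f(1.805000, -0.729758) = -0.437906
  y ← -0.670000 + 0.41·(-0.437906) = -0.849541
y(2.01) ≈ -0.8495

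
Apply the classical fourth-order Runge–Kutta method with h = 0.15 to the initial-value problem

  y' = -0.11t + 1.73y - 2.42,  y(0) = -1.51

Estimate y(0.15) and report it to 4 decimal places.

RK4: k1 = f(t_n, y_n); k2 = f(t_n + h/2, y_n + (h/2)·k1); k3 = f(t_n + h/2, y_n + (h/2)·k2); k4 = f(t_n + h, y_n + h·k3); y_{n+1} = y_n + (h/6)·(k1 + 2k2 + 2k3 + k4).
t=0.000000, y=-1.510000:
  k1 = f(0.000000, -1.510000) = -5.032300
  k2 = f(0.075000, -1.887423) = -5.693491
  k3 = f(0.075000, -1.937012) = -5.779280
  k4 = f(0.150000, -2.376892) = -6.548523
  y ← -1.510000 + (0.15/6)·(k1 + 2k2 + 2k3 + k4) = -2.373159
y(0.15) ≈ -2.3732

-2.3732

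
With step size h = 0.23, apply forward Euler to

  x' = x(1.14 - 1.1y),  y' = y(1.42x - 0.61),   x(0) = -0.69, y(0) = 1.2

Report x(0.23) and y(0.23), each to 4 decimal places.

Euler on (x,y): x_{n+1} = x_n + h·x', y_{n+1} = y_n + h·y'.
0.000000: (-0.690000, 1.200000); f=(0.124200, -1.907760) → (-0.661434, 0.761215)
(x(0.23), y(0.23)) ≈ (-0.6614, 0.7612)

-0.6614, 0.7612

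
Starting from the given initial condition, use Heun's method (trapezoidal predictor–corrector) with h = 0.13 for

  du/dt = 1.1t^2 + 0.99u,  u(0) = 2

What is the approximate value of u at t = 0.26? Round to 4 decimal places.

2.5930

Heun: k1 = f(t_n, u_n); k2 = f(t_n + h, u_n + h·k1); u_{n+1} = u_n + (h/2)·(k1 + k2).
t=0.000000, u=2.000000:
  k1 = f(0.000000, 2.000000) = 1.980000
  k2 = f(0.130000, 2.257400) = 2.253416
  u ← 2.000000 + (0.13/2)·(1.980000 + 2.253416) = 2.275172
t=0.130000, u=2.275172:
  k1 = f(0.130000, 2.275172) = 2.271010
  k2 = f(0.260000, 2.570403) = 2.619059
  u ← 2.275172 + (0.13/2)·(2.271010 + 2.619059) = 2.593027
u(0.26) ≈ 2.5930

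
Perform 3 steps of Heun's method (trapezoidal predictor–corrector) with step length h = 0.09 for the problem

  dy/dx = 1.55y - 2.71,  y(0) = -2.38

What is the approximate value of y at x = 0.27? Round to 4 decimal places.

-4.5178

Heun: k1 = f(x_n, y_n); k2 = f(x_n + h, y_n + h·k1); y_{n+1} = y_n + (h/2)·(k1 + k2).
x=0.000000, y=-2.380000:
  k1 = f(0.000000, -2.380000) = -6.399000
  k2 = f(0.090000, -2.955910) = -7.291660
  y ← -2.380000 + (0.09/2)·(-6.399000 + (-7.291660)) = -2.996080
x=0.090000, y=-2.996080:
  k1 = f(0.090000, -2.996080) = -7.353924
  k2 = f(0.180000, -3.657933) = -8.379796
  y ← -2.996080 + (0.09/2)·(-7.353924 + (-8.379796)) = -3.704097
x=0.180000, y=-3.704097:
  k1 = f(0.180000, -3.704097) = -8.451351
  k2 = f(0.270000, -4.464719) = -9.630314
  y ← -3.704097 + (0.09/2)·(-8.451351 + (-9.630314)) = -4.517772
y(0.27) ≈ -4.5178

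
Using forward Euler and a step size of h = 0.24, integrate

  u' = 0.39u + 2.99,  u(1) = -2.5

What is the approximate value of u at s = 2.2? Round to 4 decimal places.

0.4150

Euler: u_{n+1} = u_n + h·f(s_n, u_n).
s=1.000000, u=-2.500000: f=2.015000 → u ← -2.500000 + 0.24·2.015000 = -2.016400
s=1.240000, u=-2.016400: f=2.203604 → u ← -2.016400 + 0.24·2.203604 = -1.487535
s=1.480000, u=-1.487535: f=2.409861 → u ← -1.487535 + 0.24·2.409861 = -0.909168
s=1.720000, u=-0.909168: f=2.635424 → u ← -0.909168 + 0.24·2.635424 = -0.276666
s=1.960000, u=-0.276666: f=2.882100 → u ← -0.276666 + 0.24·2.882100 = 0.415038
u(2.2) ≈ 0.4150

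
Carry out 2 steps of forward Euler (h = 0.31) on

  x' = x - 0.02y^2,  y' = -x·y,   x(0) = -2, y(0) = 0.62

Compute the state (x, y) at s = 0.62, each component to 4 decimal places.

-3.4416, 1.8209

Euler on (x,y): x_{n+1} = x_n + h·x', y_{n+1} = y_n + h·y'.
0.000000: (-2.000000, 0.620000); f=(-2.007688, 1.240000) → (-2.622383, 1.004400)
0.310000: (-2.622383, 1.004400); f=(-2.642560, 2.633922) → (-3.441577, 1.820916)
(x(0.62), y(0.62)) ≈ (-3.4416, 1.8209)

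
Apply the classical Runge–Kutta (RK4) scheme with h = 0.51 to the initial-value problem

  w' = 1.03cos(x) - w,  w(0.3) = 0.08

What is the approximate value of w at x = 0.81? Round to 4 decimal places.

0.3889

RK4: k1 = f(x_n, w_n); k2 = f(x_n + h/2, w_n + (h/2)·k1); k3 = f(x_n + h/2, w_n + (h/2)·k2); k4 = f(x_n + h, w_n + h·k3); w_{n+1} = w_n + (h/6)·(k1 + 2k2 + 2k3 + k4).
x=0.300000, w=0.080000:
  k1 = f(0.300000, 0.080000) = 0.903997
  k2 = f(0.555000, 0.310519) = 0.564878
  k3 = f(0.555000, 0.224044) = 0.651353
  k4 = f(0.810000, 0.412190) = 0.297993
  w ← 0.080000 + (0.51/6)·(k1 + 2k2 + 2k3 + k4) = 0.388929
w(0.81) ≈ 0.3889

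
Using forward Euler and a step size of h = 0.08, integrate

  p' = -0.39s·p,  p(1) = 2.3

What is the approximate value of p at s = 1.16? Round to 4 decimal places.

Euler: p_{n+1} = p_n + h·f(s_n, p_n).
s=1.000000, p=2.300000: f=-0.897000 → p ← 2.300000 + 0.08·(-0.897000) = 2.228240
s=1.080000, p=2.228240: f=-0.938535 → p ← 2.228240 + 0.08·(-0.938535) = 2.153157
p(1.16) ≈ 2.1532

2.1532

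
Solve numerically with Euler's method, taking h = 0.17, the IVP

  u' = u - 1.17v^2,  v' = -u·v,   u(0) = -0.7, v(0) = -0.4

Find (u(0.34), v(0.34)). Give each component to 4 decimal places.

Euler on (u,v): u_{n+1} = u_n + h·u', v_{n+1} = v_n + h·v'.
0.000000: (-0.700000, -0.400000); f=(-0.887200, -0.280000) → (-0.850824, -0.447600)
0.170000: (-0.850824, -0.447600); f=(-1.085229, -0.380829) → (-1.035313, -0.512341)
(u(0.34), v(0.34)) ≈ (-1.0353, -0.5123)

-1.0353, -0.5123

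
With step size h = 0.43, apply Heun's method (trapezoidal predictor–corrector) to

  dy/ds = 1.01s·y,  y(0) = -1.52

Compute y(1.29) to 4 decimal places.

Heun: k1 = f(s_n, y_n); k2 = f(s_n + h, y_n + h·k1); y_{n+1} = y_n + (h/2)·(k1 + k2).
s=0.000000, y=-1.520000:
  k1 = f(0.000000, -1.520000) = 0.000000
  k2 = f(0.430000, -1.520000) = -0.660136
  y ← -1.520000 + (0.43/2)·(0.000000 + (-0.660136)) = -1.661929
s=0.430000, y=-1.661929:
  k1 = f(0.430000, -1.661929) = -0.721776
  k2 = f(0.860000, -1.972293) = -1.713134
  y ← -1.661929 + (0.43/2)·(-0.721776 + (-1.713134)) = -2.185435
s=0.860000, y=-2.185435:
  k1 = f(0.860000, -2.185435) = -1.898269
  k2 = f(1.290000, -3.001690) = -3.910902
  y ← -2.185435 + (0.43/2)·(-1.898269 + (-3.910902)) = -3.434407
y(1.29) ≈ -3.4344

-3.4344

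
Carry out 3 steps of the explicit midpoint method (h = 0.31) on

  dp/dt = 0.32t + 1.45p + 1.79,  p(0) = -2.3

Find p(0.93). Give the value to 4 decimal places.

Midpoint: k1 = f(t_n, p_n); k2 = f(t_n + h/2, p_n + (h/2)·k1); p_{n+1} = p_n + h·k2.
t=0.000000, p=-2.300000:
  k1 = f(0.000000, -2.300000) = -1.545000
  k2 = f(0.155000, -2.539475) = -1.842639
  p ← -2.300000 + 0.31·(-1.842639) = -2.871218
t=0.310000, p=-2.871218:
  k1 = f(0.310000, -2.871218) = -2.274066
  k2 = f(0.465000, -3.223698) = -2.735562
  p ← -2.871218 + 0.31·(-2.735562) = -3.719242
t=0.620000, p=-3.719242:
  k1 = f(0.620000, -3.719242) = -3.404501
  k2 = f(0.775000, -4.246940) = -4.120063
  p ← -3.719242 + 0.31·(-4.120063) = -4.996462
p(0.93) ≈ -4.9965

-4.9965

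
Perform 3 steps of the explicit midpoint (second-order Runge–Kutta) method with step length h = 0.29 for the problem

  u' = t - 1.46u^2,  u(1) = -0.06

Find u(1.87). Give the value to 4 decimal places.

0.8618

Midpoint: k1 = f(t_n, u_n); k2 = f(t_n + h/2, u_n + (h/2)·k1); u_{n+1} = u_n + h·k2.
t=1.000000, u=-0.060000:
  k1 = f(1.000000, -0.060000) = 0.994744
  k2 = f(1.145000, 0.084238) = 1.134640
  u ← -0.060000 + 0.29·1.134640 = 0.269046
t=1.290000, u=0.269046:
  k1 = f(1.290000, 0.269046) = 1.184317
  k2 = f(1.435000, 0.440772) = 1.151352
  u ← 0.269046 + 0.29·1.151352 = 0.602938
t=1.580000, u=0.602938:
  k1 = f(1.580000, 0.602938) = 1.049241
  k2 = f(1.725000, 0.755077) = 0.892593
  u ← 0.602938 + 0.29·0.892593 = 0.861789
u(1.87) ≈ 0.8618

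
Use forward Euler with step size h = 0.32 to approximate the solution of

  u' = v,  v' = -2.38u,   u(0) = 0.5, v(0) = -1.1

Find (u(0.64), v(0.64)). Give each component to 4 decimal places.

-0.3259, -1.5935

Euler on (u,v): u_{n+1} = u_n + h·u', v_{n+1} = v_n + h·v'.
0.000000: (0.500000, -1.100000); f=(-1.100000, -1.190000) → (0.148000, -1.480800)
0.320000: (0.148000, -1.480800); f=(-1.480800, -0.352240) → (-0.325856, -1.593517)
(u(0.64), v(0.64)) ≈ (-0.3259, -1.5935)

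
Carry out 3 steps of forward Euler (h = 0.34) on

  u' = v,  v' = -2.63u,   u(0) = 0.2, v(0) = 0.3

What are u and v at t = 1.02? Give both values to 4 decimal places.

0.2926, -0.4558

Euler on (u,v): u_{n+1} = u_n + h·u', v_{n+1} = v_n + h·v'.
0.000000: (0.200000, 0.300000); f=(0.300000, -0.526000) → (0.302000, 0.121160)
0.340000: (0.302000, 0.121160); f=(0.121160, -0.794260) → (0.343194, -0.148888)
0.680000: (0.343194, -0.148888); f=(-0.148888, -0.902601) → (0.292572, -0.455773)
(u(1.02), v(1.02)) ≈ (0.2926, -0.4558)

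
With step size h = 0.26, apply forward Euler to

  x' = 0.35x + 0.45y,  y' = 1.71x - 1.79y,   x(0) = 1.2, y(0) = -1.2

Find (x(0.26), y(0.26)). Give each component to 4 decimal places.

1.1688, -0.1080

Euler on (x,y): x_{n+1} = x_n + h·x', y_{n+1} = y_n + h·y'.
0.000000: (1.200000, -1.200000); f=(-0.120000, 4.200000) → (1.168800, -0.108000)
(x(0.26), y(0.26)) ≈ (1.1688, -0.1080)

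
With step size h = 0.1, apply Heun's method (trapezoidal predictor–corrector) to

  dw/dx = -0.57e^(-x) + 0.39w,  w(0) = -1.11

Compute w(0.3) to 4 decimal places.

-1.4051

Heun: k1 = f(x_n, w_n); k2 = f(x_n + h, w_n + h·k1); w_{n+1} = w_n + (h/2)·(k1 + k2).
x=0.000000, w=-1.110000:
  k1 = f(0.000000, -1.110000) = -1.002900
  k2 = f(0.100000, -1.210290) = -0.987770
  w ← -1.110000 + (0.1/2)·(-1.002900 + (-0.987770)) = -1.209534
x=0.100000, w=-1.209534:
  k1 = f(0.100000, -1.209534) = -0.987475
  k2 = f(0.200000, -1.308281) = -0.976906
  w ← -1.209534 + (0.1/2)·(-0.987475 + (-0.976906)) = -1.307753
x=0.200000, w=-1.307753:
  k1 = f(0.200000, -1.307753) = -0.976700
  k2 = f(0.300000, -1.405423) = -0.970381
  w ← -1.307753 + (0.1/2)·(-0.976700 + (-0.970381)) = -1.405107
w(0.3) ≈ -1.4051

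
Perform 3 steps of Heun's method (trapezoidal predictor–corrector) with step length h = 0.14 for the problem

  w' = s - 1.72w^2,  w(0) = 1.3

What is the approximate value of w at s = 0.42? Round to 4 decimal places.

Heun: k1 = f(s_n, w_n); k2 = f(s_n + h, w_n + h·k1); w_{n+1} = w_n + (h/2)·(k1 + k2).
s=0.000000, w=1.300000:
  k1 = f(0.000000, 1.300000) = -2.906800
  k2 = f(0.140000, 0.893048) = -1.231760
  w ← 1.300000 + (0.14/2)·(-2.906800 + (-1.231760)) = 1.010301
s=0.140000, w=1.010301:
  k1 = f(0.140000, 1.010301) = -1.615617
  k2 = f(0.280000, 0.784114) = -0.777517
  w ← 1.010301 + (0.14/2)·(-1.615617 + (-0.777517)) = 0.842781
s=0.280000, w=0.842781:
  k1 = f(0.280000, 0.842781) = -0.941683
  k2 = f(0.420000, 0.710946) = -0.449364
  w ← 0.842781 + (0.14/2)·(-0.941683 + (-0.449364)) = 0.745408
w(0.42) ≈ 0.7454

0.7454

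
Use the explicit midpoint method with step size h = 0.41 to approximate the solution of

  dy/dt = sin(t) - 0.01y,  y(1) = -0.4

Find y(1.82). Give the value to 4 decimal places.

0.3926

Midpoint: k1 = f(t_n, y_n); k2 = f(t_n + h/2, y_n + (h/2)·k1); y_{n+1} = y_n + h·k2.
t=1.000000, y=-0.400000:
  k1 = f(1.000000, -0.400000) = 0.845471
  k2 = f(1.205000, -0.226678) = 0.936106
  y ← -0.400000 + 0.41·0.936106 = -0.016197
t=1.410000, y=-0.016197:
  k1 = f(1.410000, -0.016197) = 0.987262
  k2 = f(1.615000, 0.186192) = 0.997161
  y ← -0.016197 + 0.41·0.997161 = 0.392640
y(1.82) ≈ 0.3926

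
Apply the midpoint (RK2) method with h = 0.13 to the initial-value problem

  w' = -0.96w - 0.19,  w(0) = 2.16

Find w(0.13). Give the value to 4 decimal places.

1.8841

Midpoint: k1 = f(x_n, w_n); k2 = f(x_n + h/2, w_n + (h/2)·k1); w_{n+1} = w_n + h·k2.
x=0.000000, w=2.160000:
  k1 = f(0.000000, 2.160000) = -2.263600
  k2 = f(0.065000, 2.012866) = -2.122351
  w ← 2.160000 + 0.13·(-2.122351) = 1.884094
w(0.13) ≈ 1.8841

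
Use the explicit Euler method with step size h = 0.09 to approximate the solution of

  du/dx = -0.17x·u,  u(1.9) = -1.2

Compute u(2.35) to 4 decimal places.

-1.0208

Euler: u_{n+1} = u_n + h·f(x_n, u_n).
x=1.900000, u=-1.200000: f=0.387600 → u ← -1.200000 + 0.09·0.387600 = -1.165116
x=1.990000, u=-1.165116: f=0.394159 → u ← -1.165116 + 0.09·0.394159 = -1.129642
x=2.080000, u=-1.129642: f=0.399441 → u ← -1.129642 + 0.09·0.399441 = -1.093692
x=2.170000, u=-1.093692: f=0.403463 → u ← -1.093692 + 0.09·0.403463 = -1.057380
x=2.260000, u=-1.057380: f=0.406246 → u ← -1.057380 + 0.09·0.406246 = -1.020818
u(2.35) ≈ -1.0208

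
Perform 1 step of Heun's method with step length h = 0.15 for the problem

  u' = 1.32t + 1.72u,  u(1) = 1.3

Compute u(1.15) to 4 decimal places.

Heun: k1 = f(t_n, u_n); k2 = f(t_n + h, u_n + h·k1); u_{n+1} = u_n + (h/2)·(k1 + k2).
t=1.000000, u=1.300000:
  k1 = f(1.000000, 1.300000) = 3.556000
  k2 = f(1.150000, 1.833400) = 4.671448
  u ← 1.300000 + (0.15/2)·(3.556000 + 4.671448) = 1.917059
u(1.15) ≈ 1.9171

1.9171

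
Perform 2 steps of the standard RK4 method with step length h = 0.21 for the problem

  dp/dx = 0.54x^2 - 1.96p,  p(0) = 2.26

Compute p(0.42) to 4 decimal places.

1.0035

RK4: k1 = f(x_n, p_n); k2 = f(x_n + h/2, p_n + (h/2)·k1); k3 = f(x_n + h/2, p_n + (h/2)·k2); k4 = f(x_n + h, p_n + h·k3); p_{n+1} = p_n + (h/6)·(k1 + 2k2 + 2k3 + k4).
x=0.000000, p=2.260000:
  k1 = f(0.000000, 2.260000) = -4.429600
  k2 = f(0.105000, 1.794892) = -3.512035
  k3 = f(0.105000, 1.891236) = -3.700870
  k4 = f(0.210000, 1.482817) = -2.882508
  p ← 2.260000 + (0.21/6)·(k1 + 2k2 + 2k3 + k4) = 1.499173
x=0.210000, p=1.499173:
  k1 = f(0.210000, 1.499173) = -2.914565
  k2 = f(0.315000, 1.193144) = -2.284980
  k3 = f(0.315000, 1.259250) = -2.414549
  k4 = f(0.420000, 0.992118) = -1.849295
  p ← 1.499173 + (0.21/6)·(k1 + 2k2 + 2k3 + k4) = 1.003471
p(0.42) ≈ 1.0035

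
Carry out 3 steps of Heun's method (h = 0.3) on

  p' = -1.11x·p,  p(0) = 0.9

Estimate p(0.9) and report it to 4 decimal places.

0.5738

Heun: k1 = f(x_n, p_n); k2 = f(x_n + h, p_n + h·k1); p_{n+1} = p_n + (h/2)·(k1 + k2).
x=0.000000, p=0.900000:
  k1 = f(0.000000, 0.900000) = 0.000000
  k2 = f(0.300000, 0.900000) = -0.299700
  p ← 0.900000 + (0.3/2)·(0.000000 + (-0.299700)) = 0.855045
x=0.300000, p=0.855045:
  k1 = f(0.300000, 0.855045) = -0.284730
  k2 = f(0.600000, 0.769626) = -0.512571
  p ← 0.855045 + (0.3/2)·(-0.284730 + (-0.512571)) = 0.735450
x=0.600000, p=0.735450:
  k1 = f(0.600000, 0.735450) = -0.489810
  k2 = f(0.900000, 0.588507) = -0.587918
  p ← 0.735450 + (0.3/2)·(-0.489810 + (-0.587918)) = 0.573791
p(0.9) ≈ 0.5738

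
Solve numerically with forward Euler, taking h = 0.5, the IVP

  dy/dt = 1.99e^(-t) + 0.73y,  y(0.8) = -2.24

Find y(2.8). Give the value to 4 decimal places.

Euler: y_{n+1} = y_n + h·f(t_n, y_n).
t=0.800000, y=-2.240000: f=-0.741035 → y ← -2.240000 + 0.5·(-0.741035) = -2.610518
t=1.300000, y=-2.610518: f=-1.363340 → y ← -2.610518 + 0.5·(-1.363340) = -3.292188
t=1.800000, y=-3.292188: f=-2.074352 → y ← -3.292188 + 0.5·(-2.074352) = -4.329364
t=2.300000, y=-4.329364: f=-2.960920 → y ← -4.329364 + 0.5·(-2.960920) = -5.809824
y(2.8) ≈ -5.8098

-5.8098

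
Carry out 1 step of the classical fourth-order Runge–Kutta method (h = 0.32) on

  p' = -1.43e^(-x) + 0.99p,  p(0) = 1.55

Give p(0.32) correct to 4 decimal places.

RK4: k1 = f(x_n, p_n); k2 = f(x_n + h/2, p_n + (h/2)·k1); k3 = f(x_n + h/2, p_n + (h/2)·k2); k4 = f(x_n + h, p_n + h·k3); p_{n+1} = p_n + (h/6)·(k1 + 2k2 + 2k3 + k4).
x=0.000000, p=1.550000:
  k1 = f(0.000000, 1.550000) = 0.104500
  k2 = f(0.160000, 1.566720) = 0.332487
  k3 = f(0.160000, 1.603198) = 0.368600
  k4 = f(0.320000, 1.667952) = 0.612879
  p ← 1.550000 + (0.32/6)·(k1 + 2k2 + 2k3 + k4) = 1.663043
p(0.32) ≈ 1.6630

1.6630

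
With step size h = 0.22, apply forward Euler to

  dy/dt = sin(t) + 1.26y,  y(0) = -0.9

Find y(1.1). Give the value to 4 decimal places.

Euler: y_{n+1} = y_n + h·f(t_n, y_n).
t=0.000000, y=-0.900000: f=-1.134000 → y ← -0.900000 + 0.22·(-1.134000) = -1.149480
t=0.220000, y=-1.149480: f=-1.230115 → y ← -1.149480 + 0.22·(-1.230115) = -1.420105
t=0.440000, y=-1.420105: f=-1.363393 → y ← -1.420105 + 0.22·(-1.363393) = -1.720052
t=0.660000, y=-1.720052: f=-1.554148 → y ← -1.720052 + 0.22·(-1.554148) = -2.061965
t=0.880000, y=-2.061965: f=-1.827336 → y ← -2.061965 + 0.22·(-1.827336) = -2.463979
y(1.1) ≈ -2.4640

-2.4640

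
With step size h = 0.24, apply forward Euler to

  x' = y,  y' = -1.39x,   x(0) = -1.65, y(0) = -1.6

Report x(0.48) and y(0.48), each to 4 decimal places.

Euler on (x,y): x_{n+1} = x_n + h·x', y_{n+1} = y_n + h·y'.
0.000000: (-1.650000, -1.600000); f=(-1.600000, 2.293500) → (-2.034000, -1.049560)
0.240000: (-2.034000, -1.049560); f=(-1.049560, 2.827260) → (-2.285894, -0.371018)
(x(0.48), y(0.48)) ≈ (-2.2859, -0.3710)

-2.2859, -0.3710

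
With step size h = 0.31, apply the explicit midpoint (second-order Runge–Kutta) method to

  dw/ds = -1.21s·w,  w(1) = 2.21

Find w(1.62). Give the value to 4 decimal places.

Midpoint: k1 = f(s_n, w_n); k2 = f(s_n + h/2, w_n + (h/2)·k1); w_{n+1} = w_n + h·k2.
s=1.000000, w=2.210000:
  k1 = f(1.000000, 2.210000) = -2.674100
  k2 = f(1.155000, 1.795514) = -2.509321
  w ← 2.210000 + 0.31·(-2.509321) = 1.432110
s=1.310000, w=1.432110:
  k1 = f(1.310000, 1.432110) = -2.270038
  k2 = f(1.465000, 1.080254) = -1.914913
  w ← 1.432110 + 0.31·(-1.914913) = 0.838487
w(1.62) ≈ 0.8385

0.8385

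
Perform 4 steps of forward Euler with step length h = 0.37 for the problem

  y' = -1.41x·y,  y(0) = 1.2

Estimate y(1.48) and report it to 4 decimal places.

0.2502

Euler: y_{n+1} = y_n + h·f(x_n, y_n).
x=0.000000, y=1.200000: f=0.000000 → y ← 1.200000 + 0.37·0.000000 = 1.200000
x=0.370000, y=1.200000: f=-0.626040 → y ← 1.200000 + 0.37·(-0.626040) = 0.968365
x=0.740000, y=0.968365: f=-1.010392 → y ← 0.968365 + 0.37·(-1.010392) = 0.594520
x=1.110000, y=0.594520: f=-0.930483 → y ← 0.594520 + 0.37·(-0.930483) = 0.250241
y(1.48) ≈ 0.2502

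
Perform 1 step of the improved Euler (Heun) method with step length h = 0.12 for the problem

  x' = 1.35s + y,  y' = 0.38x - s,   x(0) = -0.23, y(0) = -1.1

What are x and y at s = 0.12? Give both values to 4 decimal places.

Heun on (x,y): k1 = f(s_n, state_n); k2 = f(s_n + h, state_n + h·k1); state_{n+1} = state_n + (h/2)·(k1 + k2).
0.000000: (-0.230000, -1.100000)
  k1 = (-1.100000, -0.087400)
  predictor → (-0.362000, -1.110488)
  k2 = (-0.948488, -0.257560)
  → (-0.352909, -1.120698)
(x(0.12), y(0.12)) ≈ (-0.3529, -1.1207)

-0.3529, -1.1207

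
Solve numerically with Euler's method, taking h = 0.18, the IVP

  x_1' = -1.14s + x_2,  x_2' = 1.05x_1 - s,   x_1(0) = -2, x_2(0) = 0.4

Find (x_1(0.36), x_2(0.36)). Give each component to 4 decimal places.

Euler on (x_1,x_2): x_1_{n+1} = x_1_n + h·x_1', x_2_{n+1} = x_2_n + h·x_2'.
0.000000: (-2.000000, 0.400000); f=(0.400000, -2.100000) → (-1.928000, 0.022000)
0.180000: (-1.928000, 0.022000); f=(-0.183200, -2.204400) → (-1.960976, -0.374792)
(x_1(0.36), x_2(0.36)) ≈ (-1.9610, -0.3748)

-1.9610, -0.3748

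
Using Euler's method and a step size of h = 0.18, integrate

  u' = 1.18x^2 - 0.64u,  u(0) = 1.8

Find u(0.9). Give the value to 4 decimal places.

1.1673

Euler: u_{n+1} = u_n + h·f(x_n, u_n).
x=0.000000, u=1.800000: f=-1.152000 → u ← 1.800000 + 0.18·(-1.152000) = 1.592640
x=0.180000, u=1.592640: f=-0.981058 → u ← 1.592640 + 0.18·(-0.981058) = 1.416050
x=0.360000, u=1.416050: f=-0.753344 → u ← 1.416050 + 0.18·(-0.753344) = 1.280448
x=0.540000, u=1.280448: f=-0.475399 → u ← 1.280448 + 0.18·(-0.475399) = 1.194876
x=0.720000, u=1.194876: f=-0.153009 → u ← 1.194876 + 0.18·(-0.153009) = 1.167334
u(0.9) ≈ 1.1673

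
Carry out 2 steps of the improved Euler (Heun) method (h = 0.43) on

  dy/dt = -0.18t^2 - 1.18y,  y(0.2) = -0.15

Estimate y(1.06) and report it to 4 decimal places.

Heun: k1 = f(t_n, y_n); k2 = f(t_n + h, y_n + h·k1); y_{n+1} = y_n + (h/2)·(k1 + k2).
t=0.200000, y=-0.150000:
  k1 = f(0.200000, -0.150000) = 0.169800
  k2 = f(0.630000, -0.076986) = 0.019401
  y ← -0.150000 + (0.43/2)·(0.169800 + 0.019401) = -0.109322
t=0.630000, y=-0.109322:
  k1 = f(0.630000, -0.109322) = 0.057558
  k2 = f(1.060000, -0.084572) = -0.102453
  y ← -0.109322 + (0.43/2)·(0.057558 + (-0.102453)) = -0.118974
y(1.06) ≈ -0.1190

-0.1190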